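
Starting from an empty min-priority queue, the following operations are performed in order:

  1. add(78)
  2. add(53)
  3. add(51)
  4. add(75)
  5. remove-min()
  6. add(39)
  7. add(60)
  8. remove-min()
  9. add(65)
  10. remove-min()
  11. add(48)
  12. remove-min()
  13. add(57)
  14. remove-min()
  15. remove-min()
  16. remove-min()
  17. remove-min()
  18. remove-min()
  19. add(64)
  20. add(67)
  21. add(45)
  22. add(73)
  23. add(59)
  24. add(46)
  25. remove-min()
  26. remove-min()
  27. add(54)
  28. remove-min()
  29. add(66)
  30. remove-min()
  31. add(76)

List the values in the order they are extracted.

insert 78 → {78}
insert 53 → {53, 78}
insert 51 → {51, 53, 78}
insert 75 → {51, 53, 75, 78}
remove-min → 51; now {53, 75, 78}
insert 39 → {39, 53, 75, 78}
insert 60 → {39, 53, 60, 75, 78}
remove-min → 39; now {53, 60, 75, 78}
insert 65 → {53, 60, 65, 75, 78}
remove-min → 53; now {60, 65, 75, 78}
insert 48 → {48, 60, 65, 75, 78}
remove-min → 48; now {60, 65, 75, 78}
insert 57 → {57, 60, 65, 75, 78}
remove-min → 57; now {60, 65, 75, 78}
remove-min → 60; now {65, 75, 78}
remove-min → 65; now {75, 78}
remove-min → 75; now {78}
remove-min → 78; now {}
insert 64 → {64}
insert 67 → {64, 67}
insert 45 → {45, 64, 67}
insert 73 → {45, 64, 67, 73}
insert 59 → {45, 59, 64, 67, 73}
insert 46 → {45, 46, 59, 64, 67, 73}
remove-min → 45; now {46, 59, 64, 67, 73}
remove-min → 46; now {59, 64, 67, 73}
insert 54 → {54, 59, 64, 67, 73}
remove-min → 54; now {59, 64, 67, 73}
insert 66 → {59, 64, 66, 67, 73}
remove-min → 59; now {64, 66, 67, 73}
insert 76 → {64, 66, 67, 73, 76}

[51, 39, 53, 48, 57, 60, 65, 75, 78, 45, 46, 54, 59]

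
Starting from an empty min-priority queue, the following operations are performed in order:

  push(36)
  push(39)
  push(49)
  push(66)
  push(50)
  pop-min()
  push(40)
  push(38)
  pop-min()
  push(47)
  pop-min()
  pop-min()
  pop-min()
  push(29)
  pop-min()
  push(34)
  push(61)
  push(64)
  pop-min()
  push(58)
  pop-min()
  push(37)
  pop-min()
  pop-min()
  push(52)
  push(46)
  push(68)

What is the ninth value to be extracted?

insert 36 → {36}
insert 39 → {36, 39}
insert 49 → {36, 39, 49}
insert 66 → {36, 39, 49, 66}
insert 50 → {36, 39, 49, 50, 66}
pop-min → 36; now {39, 49, 50, 66}
insert 40 → {39, 40, 49, 50, 66}
insert 38 → {38, 39, 40, 49, 50, 66}
pop-min → 38; now {39, 40, 49, 50, 66}
insert 47 → {39, 40, 47, 49, 50, 66}
pop-min → 39; now {40, 47, 49, 50, 66}
pop-min → 40; now {47, 49, 50, 66}
pop-min → 47; now {49, 50, 66}
insert 29 → {29, 49, 50, 66}
pop-min → 29; now {49, 50, 66}
insert 34 → {34, 49, 50, 66}
insert 61 → {34, 49, 50, 61, 66}
insert 64 → {34, 49, 50, 61, 64, 66}
pop-min → 34; now {49, 50, 61, 64, 66}
insert 58 → {49, 50, 58, 61, 64, 66}
pop-min → 49; now {50, 58, 61, 64, 66}
insert 37 → {37, 50, 58, 61, 64, 66}
pop-min → 37; now {50, 58, 61, 64, 66}
pop-min → 50; now {58, 61, 64, 66}
insert 52 → {52, 58, 61, 64, 66}
insert 46 → {46, 52, 58, 61, 64, 66}
insert 68 → {46, 52, 58, 61, 64, 66, 68}

37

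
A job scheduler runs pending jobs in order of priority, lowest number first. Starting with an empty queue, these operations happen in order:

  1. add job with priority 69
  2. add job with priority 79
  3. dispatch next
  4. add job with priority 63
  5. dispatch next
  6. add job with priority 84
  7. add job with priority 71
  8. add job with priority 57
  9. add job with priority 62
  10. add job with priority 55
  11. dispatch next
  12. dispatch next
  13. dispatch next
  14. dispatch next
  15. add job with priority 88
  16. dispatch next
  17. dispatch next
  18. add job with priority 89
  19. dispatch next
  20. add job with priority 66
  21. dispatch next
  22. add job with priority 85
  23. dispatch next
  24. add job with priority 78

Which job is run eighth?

insert 69 → {69}
insert 79 → {69, 79}
dispatch next → 69; now {79}
insert 63 → {63, 79}
dispatch next → 63; now {79}
insert 84 → {79, 84}
insert 71 → {71, 79, 84}
insert 57 → {57, 71, 79, 84}
insert 62 → {57, 62, 71, 79, 84}
insert 55 → {55, 57, 62, 71, 79, 84}
dispatch next → 55; now {57, 62, 71, 79, 84}
dispatch next → 57; now {62, 71, 79, 84}
dispatch next → 62; now {71, 79, 84}
dispatch next → 71; now {79, 84}
insert 88 → {79, 84, 88}
dispatch next → 79; now {84, 88}
dispatch next → 84; now {88}
insert 89 → {88, 89}
dispatch next → 88; now {89}
insert 66 → {66, 89}
dispatch next → 66; now {89}
insert 85 → {85, 89}
dispatch next → 85; now {89}
insert 78 → {78, 89}

84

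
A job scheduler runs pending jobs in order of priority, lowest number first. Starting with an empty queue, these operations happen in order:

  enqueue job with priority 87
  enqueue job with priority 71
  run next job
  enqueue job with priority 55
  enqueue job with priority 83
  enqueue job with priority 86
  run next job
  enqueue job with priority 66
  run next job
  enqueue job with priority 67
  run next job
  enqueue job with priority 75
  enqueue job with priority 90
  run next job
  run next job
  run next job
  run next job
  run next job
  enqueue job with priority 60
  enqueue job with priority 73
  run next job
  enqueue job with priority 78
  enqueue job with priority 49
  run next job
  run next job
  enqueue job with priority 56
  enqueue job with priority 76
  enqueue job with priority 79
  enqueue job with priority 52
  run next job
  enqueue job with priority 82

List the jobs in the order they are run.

insert 87 → {87}
insert 71 → {71, 87}
run next job → 71; now {87}
insert 55 → {55, 87}
insert 83 → {55, 83, 87}
insert 86 → {55, 83, 86, 87}
run next job → 55; now {83, 86, 87}
insert 66 → {66, 83, 86, 87}
run next job → 66; now {83, 86, 87}
insert 67 → {67, 83, 86, 87}
run next job → 67; now {83, 86, 87}
insert 75 → {75, 83, 86, 87}
insert 90 → {75, 83, 86, 87, 90}
run next job → 75; now {83, 86, 87, 90}
run next job → 83; now {86, 87, 90}
run next job → 86; now {87, 90}
run next job → 87; now {90}
run next job → 90; now {}
insert 60 → {60}
insert 73 → {60, 73}
run next job → 60; now {73}
insert 78 → {73, 78}
insert 49 → {49, 73, 78}
run next job → 49; now {73, 78}
run next job → 73; now {78}
insert 56 → {56, 78}
insert 76 → {56, 76, 78}
insert 79 → {56, 76, 78, 79}
insert 52 → {52, 56, 76, 78, 79}
run next job → 52; now {56, 76, 78, 79}
insert 82 → {56, 76, 78, 79, 82}

[71, 55, 66, 67, 75, 83, 86, 87, 90, 60, 49, 73, 52]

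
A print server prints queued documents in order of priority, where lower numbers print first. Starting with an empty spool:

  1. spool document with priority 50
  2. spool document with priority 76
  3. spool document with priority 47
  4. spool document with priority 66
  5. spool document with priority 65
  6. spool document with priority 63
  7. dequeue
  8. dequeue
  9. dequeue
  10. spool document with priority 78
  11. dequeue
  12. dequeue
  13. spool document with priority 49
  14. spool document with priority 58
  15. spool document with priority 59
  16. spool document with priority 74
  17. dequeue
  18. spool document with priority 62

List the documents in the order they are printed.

47 → 50 → 63 → 65 → 66 → 49

insert 50 → {50}
insert 76 → {50, 76}
insert 47 → {47, 50, 76}
insert 66 → {47, 50, 66, 76}
insert 65 → {47, 50, 65, 66, 76}
insert 63 → {47, 50, 63, 65, 66, 76}
dequeue → 47; now {50, 63, 65, 66, 76}
dequeue → 50; now {63, 65, 66, 76}
dequeue → 63; now {65, 66, 76}
insert 78 → {65, 66, 76, 78}
dequeue → 65; now {66, 76, 78}
dequeue → 66; now {76, 78}
insert 49 → {49, 76, 78}
insert 58 → {49, 58, 76, 78}
insert 59 → {49, 58, 59, 76, 78}
insert 74 → {49, 58, 59, 74, 76, 78}
dequeue → 49; now {58, 59, 74, 76, 78}
insert 62 → {58, 59, 62, 74, 76, 78}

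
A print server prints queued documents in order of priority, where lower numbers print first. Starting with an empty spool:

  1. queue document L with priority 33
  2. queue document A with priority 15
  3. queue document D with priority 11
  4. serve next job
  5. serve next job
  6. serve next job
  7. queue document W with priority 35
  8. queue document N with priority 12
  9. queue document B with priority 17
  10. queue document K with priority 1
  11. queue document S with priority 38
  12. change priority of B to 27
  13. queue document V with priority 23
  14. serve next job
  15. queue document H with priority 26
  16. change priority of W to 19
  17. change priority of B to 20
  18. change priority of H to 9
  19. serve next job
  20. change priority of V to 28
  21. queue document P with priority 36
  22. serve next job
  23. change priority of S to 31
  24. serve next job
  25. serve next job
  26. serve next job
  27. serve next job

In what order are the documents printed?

D, A, L, K, H, N, W, B, V, S

add L (priority 33) → {L:33}
add A (priority 15) → {A:15, L:33}
add D (priority 11) → {D:11, A:15, L:33}
serve next job → D; now {A:15, L:33}
serve next job → A; now {L:33}
serve next job → L; now {}
add W (priority 35) → {W:35}
add N (priority 12) → {N:12, W:35}
add B (priority 17) → {N:12, B:17, W:35}
add K (priority 1) → {K:1, N:12, B:17, W:35}
add S (priority 38) → {K:1, N:12, B:17, W:35, S:38}
update B to priority 27 → {K:1, N:12, B:27, W:35, S:38}
add V (priority 23) → {K:1, N:12, V:23, B:27, W:35, S:38}
serve next job → K; now {N:12, V:23, B:27, W:35, S:38}
add H (priority 26) → {N:12, V:23, H:26, B:27, W:35, S:38}
update W to priority 19 → {N:12, W:19, V:23, H:26, B:27, S:38}
update B to priority 20 → {N:12, W:19, B:20, V:23, H:26, S:38}
update H to priority 9 → {H:9, N:12, W:19, B:20, V:23, S:38}
serve next job → H; now {N:12, W:19, B:20, V:23, S:38}
update V to priority 28 → {N:12, W:19, B:20, V:28, S:38}
add P (priority 36) → {N:12, W:19, B:20, V:28, P:36, S:38}
serve next job → N; now {W:19, B:20, V:28, P:36, S:38}
update S to priority 31 → {W:19, B:20, V:28, S:31, P:36}
serve next job → W; now {B:20, V:28, S:31, P:36}
serve next job → B; now {V:28, S:31, P:36}
serve next job → V; now {S:31, P:36}
serve next job → S; now {P:36}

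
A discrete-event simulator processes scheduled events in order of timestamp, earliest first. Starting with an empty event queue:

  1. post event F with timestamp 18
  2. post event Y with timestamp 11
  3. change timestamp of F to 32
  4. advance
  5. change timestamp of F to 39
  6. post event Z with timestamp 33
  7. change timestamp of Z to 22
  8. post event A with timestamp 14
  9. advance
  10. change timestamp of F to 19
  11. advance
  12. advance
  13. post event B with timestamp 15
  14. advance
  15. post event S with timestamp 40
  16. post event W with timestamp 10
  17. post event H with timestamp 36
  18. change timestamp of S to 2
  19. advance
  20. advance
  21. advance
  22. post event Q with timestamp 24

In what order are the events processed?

add F (timestamp 18) → {F:18}
add Y (timestamp 11) → {Y:11, F:18}
update F to timestamp 32 → {Y:11, F:32}
advance → Y; now {F:32}
update F to timestamp 39 → {F:39}
add Z (timestamp 33) → {Z:33, F:39}
update Z to timestamp 22 → {Z:22, F:39}
add A (timestamp 14) → {A:14, Z:22, F:39}
advance → A; now {Z:22, F:39}
update F to timestamp 19 → {F:19, Z:22}
advance → F; now {Z:22}
advance → Z; now {}
add B (timestamp 15) → {B:15}
advance → B; now {}
add S (timestamp 40) → {S:40}
add W (timestamp 10) → {W:10, S:40}
add H (timestamp 36) → {W:10, H:36, S:40}
update S to timestamp 2 → {S:2, W:10, H:36}
advance → S; now {W:10, H:36}
advance → W; now {H:36}
advance → H; now {}
add Q (timestamp 24) → {Q:24}

Y, A, F, Z, B, S, W, H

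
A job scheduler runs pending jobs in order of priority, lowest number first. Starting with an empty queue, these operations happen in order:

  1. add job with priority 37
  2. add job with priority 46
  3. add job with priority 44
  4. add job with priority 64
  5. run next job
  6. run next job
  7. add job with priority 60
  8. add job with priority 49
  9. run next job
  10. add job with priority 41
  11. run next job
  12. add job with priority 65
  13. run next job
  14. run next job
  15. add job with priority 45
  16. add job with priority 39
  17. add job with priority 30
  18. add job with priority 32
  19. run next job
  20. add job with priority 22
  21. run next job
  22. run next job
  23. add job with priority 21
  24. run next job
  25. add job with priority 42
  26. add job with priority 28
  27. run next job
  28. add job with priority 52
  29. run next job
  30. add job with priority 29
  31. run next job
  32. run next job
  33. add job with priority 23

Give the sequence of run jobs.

insert 37 → {37}
insert 46 → {37, 46}
insert 44 → {37, 44, 46}
insert 64 → {37, 44, 46, 64}
run next job → 37; now {44, 46, 64}
run next job → 44; now {46, 64}
insert 60 → {46, 60, 64}
insert 49 → {46, 49, 60, 64}
run next job → 46; now {49, 60, 64}
insert 41 → {41, 49, 60, 64}
run next job → 41; now {49, 60, 64}
insert 65 → {49, 60, 64, 65}
run next job → 49; now {60, 64, 65}
run next job → 60; now {64, 65}
insert 45 → {45, 64, 65}
insert 39 → {39, 45, 64, 65}
insert 30 → {30, 39, 45, 64, 65}
insert 32 → {30, 32, 39, 45, 64, 65}
run next job → 30; now {32, 39, 45, 64, 65}
insert 22 → {22, 32, 39, 45, 64, 65}
run next job → 22; now {32, 39, 45, 64, 65}
run next job → 32; now {39, 45, 64, 65}
insert 21 → {21, 39, 45, 64, 65}
run next job → 21; now {39, 45, 64, 65}
insert 42 → {39, 42, 45, 64, 65}
insert 28 → {28, 39, 42, 45, 64, 65}
run next job → 28; now {39, 42, 45, 64, 65}
insert 52 → {39, 42, 45, 52, 64, 65}
run next job → 39; now {42, 45, 52, 64, 65}
insert 29 → {29, 42, 45, 52, 64, 65}
run next job → 29; now {42, 45, 52, 64, 65}
run next job → 42; now {45, 52, 64, 65}
insert 23 → {23, 45, 52, 64, 65}

37, 44, 46, 41, 49, 60, 30, 22, 32, 21, 28, 39, 29, 42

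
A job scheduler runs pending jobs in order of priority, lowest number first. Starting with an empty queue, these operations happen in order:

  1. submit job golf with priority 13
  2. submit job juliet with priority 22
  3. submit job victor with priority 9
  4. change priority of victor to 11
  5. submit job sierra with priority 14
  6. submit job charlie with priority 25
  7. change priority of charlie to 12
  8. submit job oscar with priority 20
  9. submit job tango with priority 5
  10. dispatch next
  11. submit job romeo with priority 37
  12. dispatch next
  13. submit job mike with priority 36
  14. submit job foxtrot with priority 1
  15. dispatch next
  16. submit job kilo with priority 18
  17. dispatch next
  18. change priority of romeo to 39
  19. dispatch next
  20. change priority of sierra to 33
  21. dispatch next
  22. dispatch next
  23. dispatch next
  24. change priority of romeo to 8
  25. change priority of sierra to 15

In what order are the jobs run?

add golf (priority 13) → {golf:13}
add juliet (priority 22) → {golf:13, juliet:22}
add victor (priority 9) → {victor:9, golf:13, juliet:22}
update victor to priority 11 → {victor:11, golf:13, juliet:22}
add sierra (priority 14) → {victor:11, golf:13, sierra:14, juliet:22}
add charlie (priority 25) → {victor:11, golf:13, sierra:14, juliet:22, charlie:25}
update charlie to priority 12 → {victor:11, charlie:12, golf:13, sierra:14, juliet:22}
add oscar (priority 20) → {victor:11, charlie:12, golf:13, sierra:14, oscar:20, juliet:22}
add tango (priority 5) → {tango:5, victor:11, charlie:12, golf:13, sierra:14, oscar:20, juliet:22}
dispatch next → tango; now {victor:11, charlie:12, golf:13, sierra:14, oscar:20, juliet:22}
add romeo (priority 37) → {victor:11, charlie:12, golf:13, sierra:14, oscar:20, juliet:22, romeo:37}
dispatch next → victor; now {charlie:12, golf:13, sierra:14, oscar:20, juliet:22, romeo:37}
add mike (priority 36) → {charlie:12, golf:13, sierra:14, oscar:20, juliet:22, mike:36, romeo:37}
add foxtrot (priority 1) → {foxtrot:1, charlie:12, golf:13, sierra:14, oscar:20, juliet:22, mike:36, romeo:37}
dispatch next → foxtrot; now {charlie:12, golf:13, sierra:14, oscar:20, juliet:22, mike:36, romeo:37}
add kilo (priority 18) → {charlie:12, golf:13, sierra:14, kilo:18, oscar:20, juliet:22, mike:36, romeo:37}
dispatch next → charlie; now {golf:13, sierra:14, kilo:18, oscar:20, juliet:22, mike:36, romeo:37}
update romeo to priority 39 → {golf:13, sierra:14, kilo:18, oscar:20, juliet:22, mike:36, romeo:39}
dispatch next → golf; now {sierra:14, kilo:18, oscar:20, juliet:22, mike:36, romeo:39}
update sierra to priority 33 → {kilo:18, oscar:20, juliet:22, sierra:33, mike:36, romeo:39}
dispatch next → kilo; now {oscar:20, juliet:22, sierra:33, mike:36, romeo:39}
dispatch next → oscar; now {juliet:22, sierra:33, mike:36, romeo:39}
dispatch next → juliet; now {sierra:33, mike:36, romeo:39}
update romeo to priority 8 → {romeo:8, sierra:33, mike:36}
update sierra to priority 15 → {romeo:8, sierra:15, mike:36}

tango, victor, foxtrot, charlie, golf, kilo, oscar, juliet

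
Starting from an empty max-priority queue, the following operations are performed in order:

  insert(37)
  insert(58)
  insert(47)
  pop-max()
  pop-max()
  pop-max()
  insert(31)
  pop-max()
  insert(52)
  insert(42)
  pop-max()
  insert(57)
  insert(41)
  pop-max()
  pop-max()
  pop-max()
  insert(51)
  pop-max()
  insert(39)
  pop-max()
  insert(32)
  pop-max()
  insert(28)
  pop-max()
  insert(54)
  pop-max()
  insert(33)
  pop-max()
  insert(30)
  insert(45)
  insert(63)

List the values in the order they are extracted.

[58, 47, 37, 31, 52, 57, 42, 41, 51, 39, 32, 28, 54, 33]

insert 37 → {37}
insert 58 → {58, 37}
insert 47 → {58, 47, 37}
pop-max → 58; now {47, 37}
pop-max → 47; now {37}
pop-max → 37; now {}
insert 31 → {31}
pop-max → 31; now {}
insert 52 → {52}
insert 42 → {52, 42}
pop-max → 52; now {42}
insert 57 → {57, 42}
insert 41 → {57, 42, 41}
pop-max → 57; now {42, 41}
pop-max → 42; now {41}
pop-max → 41; now {}
insert 51 → {51}
pop-max → 51; now {}
insert 39 → {39}
pop-max → 39; now {}
insert 32 → {32}
pop-max → 32; now {}
insert 28 → {28}
pop-max → 28; now {}
insert 54 → {54}
pop-max → 54; now {}
insert 33 → {33}
pop-max → 33; now {}
insert 30 → {30}
insert 45 → {45, 30}
insert 63 → {63, 45, 30}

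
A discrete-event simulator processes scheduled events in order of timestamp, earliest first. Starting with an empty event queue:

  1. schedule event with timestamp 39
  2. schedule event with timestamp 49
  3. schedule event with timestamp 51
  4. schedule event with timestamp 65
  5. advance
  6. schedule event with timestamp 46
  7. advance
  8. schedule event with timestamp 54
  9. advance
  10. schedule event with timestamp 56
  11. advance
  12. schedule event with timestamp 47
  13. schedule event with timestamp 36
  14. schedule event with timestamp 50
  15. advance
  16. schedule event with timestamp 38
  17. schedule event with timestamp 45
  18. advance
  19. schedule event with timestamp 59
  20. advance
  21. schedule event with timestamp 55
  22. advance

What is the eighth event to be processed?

47

insert 39 → {39}
insert 49 → {39, 49}
insert 51 → {39, 49, 51}
insert 65 → {39, 49, 51, 65}
advance → 39; now {49, 51, 65}
insert 46 → {46, 49, 51, 65}
advance → 46; now {49, 51, 65}
insert 54 → {49, 51, 54, 65}
advance → 49; now {51, 54, 65}
insert 56 → {51, 54, 56, 65}
advance → 51; now {54, 56, 65}
insert 47 → {47, 54, 56, 65}
insert 36 → {36, 47, 54, 56, 65}
insert 50 → {36, 47, 50, 54, 56, 65}
advance → 36; now {47, 50, 54, 56, 65}
insert 38 → {38, 47, 50, 54, 56, 65}
insert 45 → {38, 45, 47, 50, 54, 56, 65}
advance → 38; now {45, 47, 50, 54, 56, 65}
insert 59 → {45, 47, 50, 54, 56, 59, 65}
advance → 45; now {47, 50, 54, 56, 59, 65}
insert 55 → {47, 50, 54, 55, 56, 59, 65}
advance → 47; now {50, 54, 55, 56, 59, 65}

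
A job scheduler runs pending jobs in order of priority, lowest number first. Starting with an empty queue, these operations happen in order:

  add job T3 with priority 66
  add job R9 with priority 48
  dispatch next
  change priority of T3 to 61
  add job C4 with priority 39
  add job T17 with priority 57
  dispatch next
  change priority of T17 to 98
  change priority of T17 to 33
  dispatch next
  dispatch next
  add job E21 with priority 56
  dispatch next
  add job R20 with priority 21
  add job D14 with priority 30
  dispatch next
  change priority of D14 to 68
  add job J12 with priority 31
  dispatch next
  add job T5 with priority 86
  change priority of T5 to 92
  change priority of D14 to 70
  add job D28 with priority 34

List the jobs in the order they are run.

add T3 (priority 66) → {T3:66}
add R9 (priority 48) → {R9:48, T3:66}
dispatch next → R9; now {T3:66}
update T3 to priority 61 → {T3:61}
add C4 (priority 39) → {C4:39, T3:61}
add T17 (priority 57) → {C4:39, T17:57, T3:61}
dispatch next → C4; now {T17:57, T3:61}
update T17 to priority 98 → {T3:61, T17:98}
update T17 to priority 33 → {T17:33, T3:61}
dispatch next → T17; now {T3:61}
dispatch next → T3; now {}
add E21 (priority 56) → {E21:56}
dispatch next → E21; now {}
add R20 (priority 21) → {R20:21}
add D14 (priority 30) → {R20:21, D14:30}
dispatch next → R20; now {D14:30}
update D14 to priority 68 → {D14:68}
add J12 (priority 31) → {J12:31, D14:68}
dispatch next → J12; now {D14:68}
add T5 (priority 86) → {D14:68, T5:86}
update T5 to priority 92 → {D14:68, T5:92}
update D14 to priority 70 → {D14:70, T5:92}
add D28 (priority 34) → {D28:34, D14:70, T5:92}

R9, C4, T17, T3, E21, R20, J12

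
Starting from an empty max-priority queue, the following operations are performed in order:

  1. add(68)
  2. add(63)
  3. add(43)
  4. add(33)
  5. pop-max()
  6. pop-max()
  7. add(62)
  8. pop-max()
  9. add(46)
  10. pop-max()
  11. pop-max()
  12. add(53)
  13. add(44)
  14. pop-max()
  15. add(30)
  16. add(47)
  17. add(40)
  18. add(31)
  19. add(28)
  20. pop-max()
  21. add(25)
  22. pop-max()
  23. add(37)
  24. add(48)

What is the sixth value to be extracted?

53

insert 68 → {68}
insert 63 → {68, 63}
insert 43 → {68, 63, 43}
insert 33 → {68, 63, 43, 33}
pop-max → 68; now {63, 43, 33}
pop-max → 63; now {43, 33}
insert 62 → {62, 43, 33}
pop-max → 62; now {43, 33}
insert 46 → {46, 43, 33}
pop-max → 46; now {43, 33}
pop-max → 43; now {33}
insert 53 → {53, 33}
insert 44 → {53, 44, 33}
pop-max → 53; now {44, 33}
insert 30 → {44, 33, 30}
insert 47 → {47, 44, 33, 30}
insert 40 → {47, 44, 40, 33, 30}
insert 31 → {47, 44, 40, 33, 31, 30}
insert 28 → {47, 44, 40, 33, 31, 30, 28}
pop-max → 47; now {44, 40, 33, 31, 30, 28}
insert 25 → {44, 40, 33, 31, 30, 28, 25}
pop-max → 44; now {40, 33, 31, 30, 28, 25}
insert 37 → {40, 37, 33, 31, 30, 28, 25}
insert 48 → {48, 40, 37, 33, 31, 30, 28, 25}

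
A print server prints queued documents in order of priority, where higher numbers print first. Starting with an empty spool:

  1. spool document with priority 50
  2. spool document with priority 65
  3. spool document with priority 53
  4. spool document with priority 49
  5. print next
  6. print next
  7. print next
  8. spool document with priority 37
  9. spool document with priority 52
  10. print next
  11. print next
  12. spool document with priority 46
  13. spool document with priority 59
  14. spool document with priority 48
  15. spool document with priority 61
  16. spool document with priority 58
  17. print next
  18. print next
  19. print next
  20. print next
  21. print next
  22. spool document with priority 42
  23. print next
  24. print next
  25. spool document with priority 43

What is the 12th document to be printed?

insert 50 → {50}
insert 65 → {65, 50}
insert 53 → {65, 53, 50}
insert 49 → {65, 53, 50, 49}
print next → 65; now {53, 50, 49}
print next → 53; now {50, 49}
print next → 50; now {49}
insert 37 → {49, 37}
insert 52 → {52, 49, 37}
print next → 52; now {49, 37}
print next → 49; now {37}
insert 46 → {46, 37}
insert 59 → {59, 46, 37}
insert 48 → {59, 48, 46, 37}
insert 61 → {61, 59, 48, 46, 37}
insert 58 → {61, 59, 58, 48, 46, 37}
print next → 61; now {59, 58, 48, 46, 37}
print next → 59; now {58, 48, 46, 37}
print next → 58; now {48, 46, 37}
print next → 48; now {46, 37}
print next → 46; now {37}
insert 42 → {42, 37}
print next → 42; now {37}
print next → 37; now {}
insert 43 → {43}

37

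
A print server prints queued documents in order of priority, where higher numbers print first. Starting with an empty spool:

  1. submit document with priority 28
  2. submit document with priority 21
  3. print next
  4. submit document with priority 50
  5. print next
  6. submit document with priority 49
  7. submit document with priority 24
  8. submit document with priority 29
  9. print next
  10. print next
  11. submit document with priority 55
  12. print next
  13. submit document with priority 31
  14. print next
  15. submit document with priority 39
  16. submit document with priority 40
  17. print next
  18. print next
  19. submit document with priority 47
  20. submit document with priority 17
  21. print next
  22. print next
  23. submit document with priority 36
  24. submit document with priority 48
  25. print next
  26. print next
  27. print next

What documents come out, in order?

[28, 50, 49, 29, 55, 31, 40, 39, 47, 24, 48, 36, 21]

insert 28 → {28}
insert 21 → {28, 21}
print next → 28; now {21}
insert 50 → {50, 21}
print next → 50; now {21}
insert 49 → {49, 21}
insert 24 → {49, 24, 21}
insert 29 → {49, 29, 24, 21}
print next → 49; now {29, 24, 21}
print next → 29; now {24, 21}
insert 55 → {55, 24, 21}
print next → 55; now {24, 21}
insert 31 → {31, 24, 21}
print next → 31; now {24, 21}
insert 39 → {39, 24, 21}
insert 40 → {40, 39, 24, 21}
print next → 40; now {39, 24, 21}
print next → 39; now {24, 21}
insert 47 → {47, 24, 21}
insert 17 → {47, 24, 21, 17}
print next → 47; now {24, 21, 17}
print next → 24; now {21, 17}
insert 36 → {36, 21, 17}
insert 48 → {48, 36, 21, 17}
print next → 48; now {36, 21, 17}
print next → 36; now {21, 17}
print next → 21; now {17}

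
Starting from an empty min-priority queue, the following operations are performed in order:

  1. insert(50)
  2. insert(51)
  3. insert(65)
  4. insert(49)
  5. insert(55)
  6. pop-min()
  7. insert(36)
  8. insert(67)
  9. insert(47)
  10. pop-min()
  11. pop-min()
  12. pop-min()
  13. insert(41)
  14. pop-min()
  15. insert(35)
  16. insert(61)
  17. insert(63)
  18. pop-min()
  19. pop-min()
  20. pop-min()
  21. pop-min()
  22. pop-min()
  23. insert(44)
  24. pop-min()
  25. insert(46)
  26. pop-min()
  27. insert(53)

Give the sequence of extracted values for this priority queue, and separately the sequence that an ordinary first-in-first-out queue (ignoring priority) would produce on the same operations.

priority queue: [49, 36, 47, 50, 41, 35, 51, 55, 61, 63, 44, 46]; FIFO queue: 50 → 51 → 65 → 49 → 55 → 36 → 67 → 47 → 41 → 35 → 61 → 63

insert 50 → {50}
insert 51 → {50, 51}
insert 65 → {50, 51, 65}
insert 49 → {49, 50, 51, 65}
insert 55 → {49, 50, 51, 55, 65}
pop-min → 49; now {50, 51, 55, 65}
insert 36 → {36, 50, 51, 55, 65}
insert 67 → {36, 50, 51, 55, 65, 67}
insert 47 → {36, 47, 50, 51, 55, 65, 67}
pop-min → 36; now {47, 50, 51, 55, 65, 67}
pop-min → 47; now {50, 51, 55, 65, 67}
pop-min → 50; now {51, 55, 65, 67}
insert 41 → {41, 51, 55, 65, 67}
pop-min → 41; now {51, 55, 65, 67}
insert 35 → {35, 51, 55, 65, 67}
insert 61 → {35, 51, 55, 61, 65, 67}
insert 63 → {35, 51, 55, 61, 63, 65, 67}
pop-min → 35; now {51, 55, 61, 63, 65, 67}
pop-min → 51; now {55, 61, 63, 65, 67}
pop-min → 55; now {61, 63, 65, 67}
pop-min → 61; now {63, 65, 67}
pop-min → 63; now {65, 67}
insert 44 → {44, 65, 67}
pop-min → 44; now {65, 67}
insert 46 → {46, 65, 67}
pop-min → 46; now {65, 67}
insert 53 → {53, 65, 67}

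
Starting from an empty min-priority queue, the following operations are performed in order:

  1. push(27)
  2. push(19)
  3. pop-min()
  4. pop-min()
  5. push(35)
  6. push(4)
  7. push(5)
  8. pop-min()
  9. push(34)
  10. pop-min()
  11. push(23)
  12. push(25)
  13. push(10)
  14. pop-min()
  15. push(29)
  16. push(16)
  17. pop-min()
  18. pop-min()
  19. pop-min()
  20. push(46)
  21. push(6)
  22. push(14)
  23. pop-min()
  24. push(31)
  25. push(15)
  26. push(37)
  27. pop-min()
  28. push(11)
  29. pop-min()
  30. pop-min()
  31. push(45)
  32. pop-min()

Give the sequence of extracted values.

insert 27 → {27}
insert 19 → {19, 27}
pop-min → 19; now {27}
pop-min → 27; now {}
insert 35 → {35}
insert 4 → {4, 35}
insert 5 → {4, 5, 35}
pop-min → 4; now {5, 35}
insert 34 → {5, 34, 35}
pop-min → 5; now {34, 35}
insert 23 → {23, 34, 35}
insert 25 → {23, 25, 34, 35}
insert 10 → {10, 23, 25, 34, 35}
pop-min → 10; now {23, 25, 34, 35}
insert 29 → {23, 25, 29, 34, 35}
insert 16 → {16, 23, 25, 29, 34, 35}
pop-min → 16; now {23, 25, 29, 34, 35}
pop-min → 23; now {25, 29, 34, 35}
pop-min → 25; now {29, 34, 35}
insert 46 → {29, 34, 35, 46}
insert 6 → {6, 29, 34, 35, 46}
insert 14 → {6, 14, 29, 34, 35, 46}
pop-min → 6; now {14, 29, 34, 35, 46}
insert 31 → {14, 29, 31, 34, 35, 46}
insert 15 → {14, 15, 29, 31, 34, 35, 46}
insert 37 → {14, 15, 29, 31, 34, 35, 37, 46}
pop-min → 14; now {15, 29, 31, 34, 35, 37, 46}
insert 11 → {11, 15, 29, 31, 34, 35, 37, 46}
pop-min → 11; now {15, 29, 31, 34, 35, 37, 46}
pop-min → 15; now {29, 31, 34, 35, 37, 46}
insert 45 → {29, 31, 34, 35, 37, 45, 46}
pop-min → 29; now {31, 34, 35, 37, 45, 46}

19 → 27 → 4 → 5 → 10 → 16 → 23 → 25 → 6 → 14 → 11 → 15 → 29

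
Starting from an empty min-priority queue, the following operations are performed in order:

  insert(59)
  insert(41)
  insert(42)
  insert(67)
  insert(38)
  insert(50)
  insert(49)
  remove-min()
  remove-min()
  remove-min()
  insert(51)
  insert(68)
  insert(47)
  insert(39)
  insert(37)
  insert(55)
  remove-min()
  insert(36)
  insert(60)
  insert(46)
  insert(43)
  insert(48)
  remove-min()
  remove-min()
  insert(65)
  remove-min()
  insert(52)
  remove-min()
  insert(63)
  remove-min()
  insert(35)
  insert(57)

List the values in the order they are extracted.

38, 41, 42, 37, 36, 39, 43, 46, 47

insert 59 → {59}
insert 41 → {41, 59}
insert 42 → {41, 42, 59}
insert 67 → {41, 42, 59, 67}
insert 38 → {38, 41, 42, 59, 67}
insert 50 → {38, 41, 42, 50, 59, 67}
insert 49 → {38, 41, 42, 49, 50, 59, 67}
remove-min → 38; now {41, 42, 49, 50, 59, 67}
remove-min → 41; now {42, 49, 50, 59, 67}
remove-min → 42; now {49, 50, 59, 67}
insert 51 → {49, 50, 51, 59, 67}
insert 68 → {49, 50, 51, 59, 67, 68}
insert 47 → {47, 49, 50, 51, 59, 67, 68}
insert 39 → {39, 47, 49, 50, 51, 59, 67, 68}
insert 37 → {37, 39, 47, 49, 50, 51, 59, 67, 68}
insert 55 → {37, 39, 47, 49, 50, 51, 55, 59, 67, 68}
remove-min → 37; now {39, 47, 49, 50, 51, 55, 59, 67, 68}
insert 36 → {36, 39, 47, 49, 50, 51, 55, 59, 67, 68}
insert 60 → {36, 39, 47, 49, 50, 51, 55, 59, 60, 67, 68}
insert 46 → {36, 39, 46, 47, 49, 50, 51, 55, 59, 60, 67, 68}
insert 43 → {36, 39, 43, 46, 47, 49, 50, 51, 55, 59, 60, 67, 68}
insert 48 → {36, 39, 43, 46, 47, 48, 49, 50, 51, 55, 59, 60, 67, 68}
remove-min → 36; now {39, 43, 46, 47, 48, 49, 50, 51, 55, 59, 60, 67, 68}
remove-min → 39; now {43, 46, 47, 48, 49, 50, 51, 55, 59, 60, 67, 68}
insert 65 → {43, 46, 47, 48, 49, 50, 51, 55, 59, 60, 65, 67, 68}
remove-min → 43; now {46, 47, 48, 49, 50, 51, 55, 59, 60, 65, 67, 68}
insert 52 → {46, 47, 48, 49, 50, 51, 52, 55, 59, 60, 65, 67, 68}
remove-min → 46; now {47, 48, 49, 50, 51, 52, 55, 59, 60, 65, 67, 68}
insert 63 → {47, 48, 49, 50, 51, 52, 55, 59, 60, 63, 65, 67, 68}
remove-min → 47; now {48, 49, 50, 51, 52, 55, 59, 60, 63, 65, 67, 68}
insert 35 → {35, 48, 49, 50, 51, 52, 55, 59, 60, 63, 65, 67, 68}
insert 57 → {35, 48, 49, 50, 51, 52, 55, 57, 59, 60, 63, 65, 67, 68}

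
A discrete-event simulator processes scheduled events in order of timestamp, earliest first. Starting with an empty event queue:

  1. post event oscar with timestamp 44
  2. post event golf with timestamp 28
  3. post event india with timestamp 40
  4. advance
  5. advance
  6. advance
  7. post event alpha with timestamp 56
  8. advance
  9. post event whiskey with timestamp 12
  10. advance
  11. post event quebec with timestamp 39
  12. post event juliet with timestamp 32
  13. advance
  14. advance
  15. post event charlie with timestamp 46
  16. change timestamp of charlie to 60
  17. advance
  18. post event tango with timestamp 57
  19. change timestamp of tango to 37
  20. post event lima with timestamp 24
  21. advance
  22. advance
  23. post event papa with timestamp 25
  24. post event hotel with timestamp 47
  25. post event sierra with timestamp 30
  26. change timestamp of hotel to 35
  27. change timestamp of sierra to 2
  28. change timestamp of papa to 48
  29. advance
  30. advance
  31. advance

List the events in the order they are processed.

golf, india, oscar, alpha, whiskey, juliet, quebec, charlie, lima, tango, sierra, hotel, papa

add oscar (timestamp 44) → {oscar:44}
add golf (timestamp 28) → {golf:28, oscar:44}
add india (timestamp 40) → {golf:28, india:40, oscar:44}
advance → golf; now {india:40, oscar:44}
advance → india; now {oscar:44}
advance → oscar; now {}
add alpha (timestamp 56) → {alpha:56}
advance → alpha; now {}
add whiskey (timestamp 12) → {whiskey:12}
advance → whiskey; now {}
add quebec (timestamp 39) → {quebec:39}
add juliet (timestamp 32) → {juliet:32, quebec:39}
advance → juliet; now {quebec:39}
advance → quebec; now {}
add charlie (timestamp 46) → {charlie:46}
update charlie to timestamp 60 → {charlie:60}
advance → charlie; now {}
add tango (timestamp 57) → {tango:57}
update tango to timestamp 37 → {tango:37}
add lima (timestamp 24) → {lima:24, tango:37}
advance → lima; now {tango:37}
advance → tango; now {}
add papa (timestamp 25) → {papa:25}
add hotel (timestamp 47) → {papa:25, hotel:47}
add sierra (timestamp 30) → {papa:25, sierra:30, hotel:47}
update hotel to timestamp 35 → {papa:25, sierra:30, hotel:35}
update sierra to timestamp 2 → {sierra:2, papa:25, hotel:35}
update papa to timestamp 48 → {sierra:2, hotel:35, papa:48}
advance → sierra; now {hotel:35, papa:48}
advance → hotel; now {papa:48}
advance → papa; now {}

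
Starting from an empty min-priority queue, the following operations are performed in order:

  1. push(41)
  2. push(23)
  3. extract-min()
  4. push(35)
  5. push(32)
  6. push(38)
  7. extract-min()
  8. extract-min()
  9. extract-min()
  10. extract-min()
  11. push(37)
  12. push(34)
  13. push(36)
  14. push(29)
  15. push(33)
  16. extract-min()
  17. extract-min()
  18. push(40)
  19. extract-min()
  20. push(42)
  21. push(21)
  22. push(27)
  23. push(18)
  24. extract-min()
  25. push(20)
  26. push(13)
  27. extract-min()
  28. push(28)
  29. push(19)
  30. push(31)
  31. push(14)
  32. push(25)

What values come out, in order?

insert 41 → {41}
insert 23 → {23, 41}
extract-min → 23; now {41}
insert 35 → {35, 41}
insert 32 → {32, 35, 41}
insert 38 → {32, 35, 38, 41}
extract-min → 32; now {35, 38, 41}
extract-min → 35; now {38, 41}
extract-min → 38; now {41}
extract-min → 41; now {}
insert 37 → {37}
insert 34 → {34, 37}
insert 36 → {34, 36, 37}
insert 29 → {29, 34, 36, 37}
insert 33 → {29, 33, 34, 36, 37}
extract-min → 29; now {33, 34, 36, 37}
extract-min → 33; now {34, 36, 37}
insert 40 → {34, 36, 37, 40}
extract-min → 34; now {36, 37, 40}
insert 42 → {36, 37, 40, 42}
insert 21 → {21, 36, 37, 40, 42}
insert 27 → {21, 27, 36, 37, 40, 42}
insert 18 → {18, 21, 27, 36, 37, 40, 42}
extract-min → 18; now {21, 27, 36, 37, 40, 42}
insert 20 → {20, 21, 27, 36, 37, 40, 42}
insert 13 → {13, 20, 21, 27, 36, 37, 40, 42}
extract-min → 13; now {20, 21, 27, 36, 37, 40, 42}
insert 28 → {20, 21, 27, 28, 36, 37, 40, 42}
insert 19 → {19, 20, 21, 27, 28, 36, 37, 40, 42}
insert 31 → {19, 20, 21, 27, 28, 31, 36, 37, 40, 42}
insert 14 → {14, 19, 20, 21, 27, 28, 31, 36, 37, 40, 42}
insert 25 → {14, 19, 20, 21, 25, 27, 28, 31, 36, 37, 40, 42}

23, 32, 35, 38, 41, 29, 33, 34, 18, 13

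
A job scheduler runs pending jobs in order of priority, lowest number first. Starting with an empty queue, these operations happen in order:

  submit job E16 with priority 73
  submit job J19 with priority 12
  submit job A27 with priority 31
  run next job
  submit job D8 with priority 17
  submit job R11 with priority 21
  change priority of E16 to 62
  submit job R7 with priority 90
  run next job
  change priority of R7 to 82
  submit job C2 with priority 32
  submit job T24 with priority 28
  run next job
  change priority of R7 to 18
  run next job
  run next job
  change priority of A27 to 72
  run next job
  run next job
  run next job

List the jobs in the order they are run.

add E16 (priority 73) → {E16:73}
add J19 (priority 12) → {J19:12, E16:73}
add A27 (priority 31) → {J19:12, A27:31, E16:73}
run next job → J19; now {A27:31, E16:73}
add D8 (priority 17) → {D8:17, A27:31, E16:73}
add R11 (priority 21) → {D8:17, R11:21, A27:31, E16:73}
update E16 to priority 62 → {D8:17, R11:21, A27:31, E16:62}
add R7 (priority 90) → {D8:17, R11:21, A27:31, E16:62, R7:90}
run next job → D8; now {R11:21, A27:31, E16:62, R7:90}
update R7 to priority 82 → {R11:21, A27:31, E16:62, R7:82}
add C2 (priority 32) → {R11:21, A27:31, C2:32, E16:62, R7:82}
add T24 (priority 28) → {R11:21, T24:28, A27:31, C2:32, E16:62, R7:82}
run next job → R11; now {T24:28, A27:31, C2:32, E16:62, R7:82}
update R7 to priority 18 → {R7:18, T24:28, A27:31, C2:32, E16:62}
run next job → R7; now {T24:28, A27:31, C2:32, E16:62}
run next job → T24; now {A27:31, C2:32, E16:62}
update A27 to priority 72 → {C2:32, E16:62, A27:72}
run next job → C2; now {E16:62, A27:72}
run next job → E16; now {A27:72}
run next job → A27; now {}

J19 → D8 → R11 → R7 → T24 → C2 → E16 → A27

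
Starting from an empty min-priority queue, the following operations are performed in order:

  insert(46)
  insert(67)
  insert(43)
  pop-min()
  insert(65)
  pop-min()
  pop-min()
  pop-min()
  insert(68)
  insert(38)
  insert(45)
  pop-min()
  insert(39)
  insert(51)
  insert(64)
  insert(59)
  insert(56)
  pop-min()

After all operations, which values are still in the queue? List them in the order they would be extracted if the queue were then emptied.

45 → 51 → 56 → 59 → 64 → 68

insert 46 → {46}
insert 67 → {46, 67}
insert 43 → {43, 46, 67}
pop-min → 43; now {46, 67}
insert 65 → {46, 65, 67}
pop-min → 46; now {65, 67}
pop-min → 65; now {67}
pop-min → 67; now {}
insert 68 → {68}
insert 38 → {38, 68}
insert 45 → {38, 45, 68}
pop-min → 38; now {45, 68}
insert 39 → {39, 45, 68}
insert 51 → {39, 45, 51, 68}
insert 64 → {39, 45, 51, 64, 68}
insert 59 → {39, 45, 51, 59, 64, 68}
insert 56 → {39, 45, 51, 56, 59, 64, 68}
pop-min → 39; now {45, 51, 56, 59, 64, 68}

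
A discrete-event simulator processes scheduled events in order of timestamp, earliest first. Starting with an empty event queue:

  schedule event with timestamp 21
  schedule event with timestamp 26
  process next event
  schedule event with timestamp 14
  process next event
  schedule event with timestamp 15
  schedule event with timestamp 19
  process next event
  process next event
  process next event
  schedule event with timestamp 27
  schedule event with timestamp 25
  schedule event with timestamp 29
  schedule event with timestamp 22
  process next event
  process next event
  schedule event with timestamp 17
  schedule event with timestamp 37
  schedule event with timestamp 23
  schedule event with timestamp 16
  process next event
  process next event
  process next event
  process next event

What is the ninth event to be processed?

17

insert 21 → {21}
insert 26 → {21, 26}
process next event → 21; now {26}
insert 14 → {14, 26}
process next event → 14; now {26}
insert 15 → {15, 26}
insert 19 → {15, 19, 26}
process next event → 15; now {19, 26}
process next event → 19; now {26}
process next event → 26; now {}
insert 27 → {27}
insert 25 → {25, 27}
insert 29 → {25, 27, 29}
insert 22 → {22, 25, 27, 29}
process next event → 22; now {25, 27, 29}
process next event → 25; now {27, 29}
insert 17 → {17, 27, 29}
insert 37 → {17, 27, 29, 37}
insert 23 → {17, 23, 27, 29, 37}
insert 16 → {16, 17, 23, 27, 29, 37}
process next event → 16; now {17, 23, 27, 29, 37}
process next event → 17; now {23, 27, 29, 37}
process next event → 23; now {27, 29, 37}
process next event → 27; now {29, 37}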